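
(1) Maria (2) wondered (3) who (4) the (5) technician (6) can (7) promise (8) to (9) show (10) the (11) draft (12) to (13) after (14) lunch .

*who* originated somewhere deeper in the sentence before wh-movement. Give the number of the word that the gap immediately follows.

12

Pre-movement form: The technician can promise to show the draft to who after lunch.
'who' is the object of the preposition 'to' (recipient of 'show'). It moves to the left edge, and the trace sits right after 'to':
Maria wondered who the technician can promise to show the draft to ___ after lunch.
'to' is word 12.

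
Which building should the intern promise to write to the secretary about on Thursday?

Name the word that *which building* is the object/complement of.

Before movement: The intern should promise to write to the secretary about which building on Thursday.
'which building' is the object of the preposition 'about'. Wh-movement fronts it, leaving a gap right after 'about':
Which building should the intern promise to write to the secretary about ___ on Thursday?

about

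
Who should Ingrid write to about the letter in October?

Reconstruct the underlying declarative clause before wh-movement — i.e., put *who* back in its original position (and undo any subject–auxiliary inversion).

Ingrid should write to who about the letter in October.

'who' is the object of the preposition 'to'. It moves to the left edge, and the trace sits right after 'to':
Who should Ingrid write to ___ about the letter in October?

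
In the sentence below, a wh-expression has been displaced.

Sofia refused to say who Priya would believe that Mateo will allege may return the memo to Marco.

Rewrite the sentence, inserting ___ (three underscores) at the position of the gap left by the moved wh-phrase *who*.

Underlying clause: Priya would believe that Mateo will allege who may return the memo to Marco.
'who' functions as the subject of the clause embedded under 'allege'. The gap is right after 'allege'.

Sofia refused to say who Priya would believe that Mateo will allege ___ may return the memo to Marco.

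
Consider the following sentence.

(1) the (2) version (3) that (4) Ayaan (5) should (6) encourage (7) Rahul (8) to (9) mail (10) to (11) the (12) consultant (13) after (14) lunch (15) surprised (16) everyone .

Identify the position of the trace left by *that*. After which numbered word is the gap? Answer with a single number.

'that' is the direct object of 'mail'. It moves to the left edge, and the trace sits right after 'mail':
The version that Ayaan should encourage Rahul to mail ___ to the consultant after lunch surprised everyone.
'mail' is word 9.

9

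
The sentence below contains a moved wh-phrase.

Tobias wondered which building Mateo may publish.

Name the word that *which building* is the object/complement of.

publish

Underlying clause: Mateo may publish which building.
'which building' is the direct object of 'publish'. Wh-movement fronts it, leaving a gap right after 'publish':
Tobias wondered which building Mateo may publish ___.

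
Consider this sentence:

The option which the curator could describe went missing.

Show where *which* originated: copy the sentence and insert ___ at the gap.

The option which the curator could describe ___ went missing.

'which' is the direct object of 'describe'. The gap is right after 'describe'.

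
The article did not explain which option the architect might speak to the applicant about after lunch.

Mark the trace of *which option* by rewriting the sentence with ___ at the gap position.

Pre-movement form: The architect might speak to the applicant about which option after lunch.
'which option' is the object of the preposition 'about'. The gap is right after 'about'.

The article did not explain which option the architect might speak to the applicant about ___ after lunch.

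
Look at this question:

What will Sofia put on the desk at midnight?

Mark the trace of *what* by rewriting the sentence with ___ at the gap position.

Pre-movement form: Sofia will put what on the desk at midnight.
The filler 'what' is interpreted as the direct object of 'put'. The gap is right after 'put'.

What will Sofia put ___ on the desk at midnight?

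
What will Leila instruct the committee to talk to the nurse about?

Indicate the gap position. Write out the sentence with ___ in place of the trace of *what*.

What will Leila instruct the committee to talk to the nurse about ___?

Pre-movement form: Leila will instruct the committee to talk to the nurse about what.
'what' functions as the object of the preposition 'about'. The gap is right after 'about'.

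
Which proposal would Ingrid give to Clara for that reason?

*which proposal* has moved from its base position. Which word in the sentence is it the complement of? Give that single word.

give

Before movement: Ingrid would give which proposal to Clara for that reason.
The filler 'which proposal' is interpreted as the direct object of 'give'. Fronting leaves a gap immediately after 'give':
Which proposal would Ingrid give ___ to Clara for that reason?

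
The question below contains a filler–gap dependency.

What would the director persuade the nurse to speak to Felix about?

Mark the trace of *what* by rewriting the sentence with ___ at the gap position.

What would the director persuade the nurse to speak to Felix about ___?

Pre-movement form: The director would persuade the nurse to speak to Felix about what.
'what' is the object of the preposition 'about'. The gap is right after 'about'.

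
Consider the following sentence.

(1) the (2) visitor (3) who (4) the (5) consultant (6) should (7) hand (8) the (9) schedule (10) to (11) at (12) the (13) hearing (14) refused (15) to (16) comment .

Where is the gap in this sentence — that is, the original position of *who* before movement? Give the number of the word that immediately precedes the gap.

10

'who' functions as the object of the preposition 'to' (recipient of 'hand'). Fronting leaves a gap immediately after 'to':
The visitor who the consultant should hand the schedule to ___ at the hearing refused to comment.
'to' is word 10.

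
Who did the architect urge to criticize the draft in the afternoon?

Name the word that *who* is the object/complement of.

urge

Underlying clause: The architect did urge who to criticize the draft in the afternoon.
'who' is the direct object of 'urge'. It moves to the left edge, and the trace sits right after 'urge':
Who did the architect urge ___ to criticize the draft in the afternoon?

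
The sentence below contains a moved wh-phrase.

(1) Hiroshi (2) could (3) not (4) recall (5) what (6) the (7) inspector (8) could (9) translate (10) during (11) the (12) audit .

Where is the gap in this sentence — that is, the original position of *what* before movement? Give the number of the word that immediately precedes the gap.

9

Pre-movement form: The inspector could translate what during the audit.
'what' is the direct object of 'translate'. It moves to the left edge, and the trace sits right after 'translate':
Hiroshi could not recall what the inspector could translate ___ during the audit.
'translate' is word 9.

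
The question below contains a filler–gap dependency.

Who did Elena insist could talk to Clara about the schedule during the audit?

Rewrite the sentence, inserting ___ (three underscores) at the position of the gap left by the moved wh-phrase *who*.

In situ: Elena did insist who could talk to Clara about the schedule during the audit.
'who' is the subject of the clause embedded under 'insist'. The gap is right after 'insist'.

Who did Elena insist ___ could talk to Clara about the schedule during the audit?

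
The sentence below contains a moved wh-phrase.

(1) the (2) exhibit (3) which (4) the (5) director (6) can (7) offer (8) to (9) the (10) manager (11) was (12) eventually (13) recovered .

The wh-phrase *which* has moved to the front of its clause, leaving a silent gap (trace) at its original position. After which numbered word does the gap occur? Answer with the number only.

'which' is the direct object of 'offer'. It moves to the left edge, and the trace sits right after 'offer':
The exhibit which the director can offer ___ to the manager was eventually recovered.
'offer' is word 7.

7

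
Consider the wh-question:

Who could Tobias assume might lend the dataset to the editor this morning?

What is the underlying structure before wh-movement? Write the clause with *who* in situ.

'who' functions as the subject of the clause embedded under 'assume'. It moves to the left edge, and the trace sits right after 'assume':
Who could Tobias assume ___ might lend the dataset to the editor this morning?

Tobias could assume who might lend the dataset to the editor this morning.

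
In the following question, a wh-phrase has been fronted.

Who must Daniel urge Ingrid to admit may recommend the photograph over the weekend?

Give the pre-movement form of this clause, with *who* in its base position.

Daniel must urge Ingrid to admit who may recommend the photograph over the weekend.

'who' is the subject of the clause embedded under 'admit'. Fronting leaves a gap immediately after 'admit':
Who must Daniel urge Ingrid to admit ___ may recommend the photograph over the weekend?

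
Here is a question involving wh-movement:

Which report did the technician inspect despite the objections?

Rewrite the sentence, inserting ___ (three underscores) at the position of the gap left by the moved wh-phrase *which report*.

In situ: The technician did inspect which report despite the objections.
'which report' functions as the direct object of 'inspect'. The gap is right after 'inspect'.

Which report did the technician inspect ___ despite the objections?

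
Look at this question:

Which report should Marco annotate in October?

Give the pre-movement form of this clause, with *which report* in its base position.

Marco should annotate which report in October.

The filler 'which report' is interpreted as the direct object of 'annotate'. Wh-movement fronts it, leaving a gap right after 'annotate':
Which report should Marco annotate ___ in October?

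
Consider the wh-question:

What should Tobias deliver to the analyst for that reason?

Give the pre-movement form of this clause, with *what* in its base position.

'what' functions as the direct object of 'deliver'. Fronting leaves a gap immediately after 'deliver':
What should Tobias deliver ___ to the analyst for that reason?

Tobias should deliver what to the analyst for that reason.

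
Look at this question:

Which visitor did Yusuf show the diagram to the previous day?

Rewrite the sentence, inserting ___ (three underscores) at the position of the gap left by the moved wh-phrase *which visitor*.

Which visitor did Yusuf show the diagram to ___ the previous day?

Underlying clause: Yusuf did show the diagram to which visitor the previous day.
The filler 'which visitor' is interpreted as the object of the preposition 'to' (recipient of 'show'). The gap is right after 'to'.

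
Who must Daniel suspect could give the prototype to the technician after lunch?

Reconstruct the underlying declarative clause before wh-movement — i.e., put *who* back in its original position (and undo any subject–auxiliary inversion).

Daniel must suspect who could give the prototype to the technician after lunch.

'who' is the subject of the clause embedded under 'suspect'. Fronting leaves a gap immediately after 'suspect':
Who must Daniel suspect ___ could give the prototype to the technician after lunch?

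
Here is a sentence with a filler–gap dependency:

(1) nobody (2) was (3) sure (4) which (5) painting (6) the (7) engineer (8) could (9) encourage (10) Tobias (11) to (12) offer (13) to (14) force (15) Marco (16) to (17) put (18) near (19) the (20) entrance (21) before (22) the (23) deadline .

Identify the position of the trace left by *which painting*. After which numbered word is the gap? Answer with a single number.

17

Underlying clause: The engineer could encourage Tobias to offer to force Marco to put which painting near the entrance before the deadline.
The filler 'which painting' is interpreted as the direct object of 'put'. Wh-movement fronts it, leaving a gap right after 'put':
Nobody was sure which painting the engineer could encourage Tobias to offer to force Marco to put ___ near the entrance before the deadline.
'put' is word 17.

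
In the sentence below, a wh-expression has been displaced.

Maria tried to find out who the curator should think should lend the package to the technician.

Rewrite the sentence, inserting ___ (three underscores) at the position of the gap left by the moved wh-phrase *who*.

Maria tried to find out who the curator should think ___ should lend the package to the technician.

Before movement: The curator should think who should lend the package to the technician.
'who' is the subject of the clause embedded under 'think'. The gap is right after 'think'.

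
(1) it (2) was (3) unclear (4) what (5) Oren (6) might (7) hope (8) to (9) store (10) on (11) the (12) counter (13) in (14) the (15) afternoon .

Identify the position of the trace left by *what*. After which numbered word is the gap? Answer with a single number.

Underlying clause: Oren might hope to store what on the counter in the afternoon.
'what' is the direct object of 'store'. Fronting leaves a gap immediately after 'store':
It was unclear what Oren might hope to store ___ on the counter in the afternoon.
'store' is word 9.

9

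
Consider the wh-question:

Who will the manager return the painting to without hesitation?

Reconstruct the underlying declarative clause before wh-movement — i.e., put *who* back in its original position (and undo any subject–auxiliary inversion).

'who' is the object of the preposition 'to' (recipient of 'return'). Fronting leaves a gap immediately after 'to':
Who will the manager return the painting to ___ without hesitation?

The manager will return the painting to who without hesitation.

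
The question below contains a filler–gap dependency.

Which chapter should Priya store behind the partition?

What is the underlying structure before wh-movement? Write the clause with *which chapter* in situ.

'which chapter' is the direct object of 'store'. Wh-movement fronts it, leaving a gap right after 'store':
Which chapter should Priya store ___ behind the partition?

Priya should store which chapter behind the partition.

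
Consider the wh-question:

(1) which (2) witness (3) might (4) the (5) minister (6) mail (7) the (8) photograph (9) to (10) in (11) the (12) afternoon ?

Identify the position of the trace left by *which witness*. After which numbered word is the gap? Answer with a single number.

Pre-movement form: The minister might mail the photograph to which witness in the afternoon.
The filler 'which witness' is interpreted as the object of the preposition 'to' (recipient of 'mail'). It moves to the left edge, and the trace sits right after 'to':
Which witness might the minister mail the photograph to ___ in the afternoon?
'to' is word 9.

9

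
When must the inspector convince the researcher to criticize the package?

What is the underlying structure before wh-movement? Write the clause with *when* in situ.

The inspector must convince the researcher to criticize the package when.

'when' functions as the temporal adjunct. Fronting leaves a gap immediately after 'package':
When must the inspector convince the researcher to criticize the package ___?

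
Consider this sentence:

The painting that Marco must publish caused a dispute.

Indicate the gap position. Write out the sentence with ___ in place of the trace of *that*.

'that' is the direct object of 'publish'. The gap is right after 'publish'.

The painting that Marco must publish ___ caused a dispute.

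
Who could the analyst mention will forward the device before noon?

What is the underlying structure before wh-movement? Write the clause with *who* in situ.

The filler 'who' is interpreted as the subject of the clause embedded under 'mention'. Wh-movement fronts it, leaving a gap right after 'mention':
Who could the analyst mention ___ will forward the device before noon?

The analyst could mention who will forward the device before noon.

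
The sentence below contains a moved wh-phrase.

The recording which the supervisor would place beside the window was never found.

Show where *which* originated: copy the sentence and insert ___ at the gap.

'which' functions as the direct object of 'place'. The gap is right after 'place'.

The recording which the supervisor would place ___ beside the window was never found.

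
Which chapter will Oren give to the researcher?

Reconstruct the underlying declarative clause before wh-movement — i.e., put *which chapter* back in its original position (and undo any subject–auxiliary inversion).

'which chapter' is the direct object of 'give'. Fronting leaves a gap immediately after 'give':
Which chapter will Oren give ___ to the researcher?

Oren will give which chapter to the researcher.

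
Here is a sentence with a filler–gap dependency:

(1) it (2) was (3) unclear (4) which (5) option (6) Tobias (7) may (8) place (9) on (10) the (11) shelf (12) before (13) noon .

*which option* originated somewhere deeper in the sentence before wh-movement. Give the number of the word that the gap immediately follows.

8

Pre-movement form: Tobias may place which option on the shelf before noon.
The filler 'which option' is interpreted as the direct object of 'place'. Wh-movement fronts it, leaving a gap right after 'place':
It was unclear which option Tobias may place ___ on the shelf before noon.
'place' is word 8.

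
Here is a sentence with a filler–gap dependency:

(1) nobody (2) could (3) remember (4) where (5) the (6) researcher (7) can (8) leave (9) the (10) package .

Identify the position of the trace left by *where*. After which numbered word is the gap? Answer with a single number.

10

Underlying clause: The researcher can leave the package where.
The filler 'where' is interpreted as the locative complement of 'leave'. It moves to the left edge, and the trace sits right after 'package':
Nobody could remember where the researcher can leave the package ___.
'package' is word 10.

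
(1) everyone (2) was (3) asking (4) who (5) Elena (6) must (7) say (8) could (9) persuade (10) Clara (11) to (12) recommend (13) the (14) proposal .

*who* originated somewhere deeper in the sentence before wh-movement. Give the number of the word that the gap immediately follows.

In situ: Elena must say who could persuade Clara to recommend the proposal.
The filler 'who' is interpreted as the subject of the clause embedded under 'say'. Fronting leaves a gap immediately after 'say':
Everyone was asking who Elena must say ___ could persuade Clara to recommend the proposal.
'say' is word 7.

7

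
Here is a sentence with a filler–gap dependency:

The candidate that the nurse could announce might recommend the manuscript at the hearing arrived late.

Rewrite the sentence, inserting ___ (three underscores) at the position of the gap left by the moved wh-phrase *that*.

The candidate that the nurse could announce ___ might recommend the manuscript at the hearing arrived late.

'that' is the subject of the clause embedded under 'announce'. The gap is right after 'announce'.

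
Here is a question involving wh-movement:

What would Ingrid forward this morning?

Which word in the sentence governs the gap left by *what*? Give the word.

Pre-movement form: Ingrid would forward what this morning.
'what' functions as the direct object of 'forward'. Wh-movement fronts it, leaving a gap right after 'forward':
What would Ingrid forward ___ this morning?

forward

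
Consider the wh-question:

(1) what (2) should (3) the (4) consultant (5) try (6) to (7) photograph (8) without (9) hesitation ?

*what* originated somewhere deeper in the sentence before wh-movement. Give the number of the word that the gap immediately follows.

7

In situ: The consultant should try to photograph what without hesitation.
'what' is the direct object of 'photograph'. It moves to the left edge, and the trace sits right after 'photograph':
What should the consultant try to photograph ___ without hesitation?
'photograph' is word 7.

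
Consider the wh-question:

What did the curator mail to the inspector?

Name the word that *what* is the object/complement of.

mail

Pre-movement form: The curator did mail what to the inspector.
'what' is the direct object of 'mail'. Wh-movement fronts it, leaving a gap right after 'mail':
What did the curator mail ___ to the inspector?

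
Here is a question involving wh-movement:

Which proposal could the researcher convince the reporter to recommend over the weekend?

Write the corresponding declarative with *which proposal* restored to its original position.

The researcher could convince the reporter to recommend which proposal over the weekend.

'which proposal' functions as the direct object of 'recommend'. It moves to the left edge, and the trace sits right after 'recommend':
Which proposal could the researcher convince the reporter to recommend ___ over the weekend?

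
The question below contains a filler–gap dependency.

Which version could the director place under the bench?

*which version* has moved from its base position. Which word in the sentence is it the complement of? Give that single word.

In situ: The director could place which version under the bench.
The filler 'which version' is interpreted as the direct object of 'place'. Fronting leaves a gap immediately after 'place':
Which version could the director place ___ under the bench?

place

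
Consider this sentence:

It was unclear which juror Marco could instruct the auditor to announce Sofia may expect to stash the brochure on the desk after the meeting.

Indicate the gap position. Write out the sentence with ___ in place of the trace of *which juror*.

Before movement: Marco could instruct the auditor to announce Sofia may expect which juror to stash the brochure on the desk after the meeting.
The filler 'which juror' is interpreted as the direct object of 'expect'. The gap is right after 'expect'.

It was unclear which juror Marco could instruct the auditor to announce Sofia may expect ___ to stash the brochure on the desk after the meeting.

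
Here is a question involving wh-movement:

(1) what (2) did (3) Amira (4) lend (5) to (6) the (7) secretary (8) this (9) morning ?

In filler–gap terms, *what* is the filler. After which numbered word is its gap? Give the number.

Pre-movement form: Amira did lend what to the secretary this morning.
The filler 'what' is interpreted as the direct object of 'lend'. Wh-movement fronts it, leaving a gap right after 'lend':
What did Amira lend ___ to the secretary this morning?
'lend' is word 4.

4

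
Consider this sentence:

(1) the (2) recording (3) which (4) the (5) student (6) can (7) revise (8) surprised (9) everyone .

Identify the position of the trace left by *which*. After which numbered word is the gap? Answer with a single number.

'which' is the direct object of 'revise'. It moves to the left edge, and the trace sits right after 'revise':
The recording which the student can revise ___ surprised everyone.
'revise' is word 7.

7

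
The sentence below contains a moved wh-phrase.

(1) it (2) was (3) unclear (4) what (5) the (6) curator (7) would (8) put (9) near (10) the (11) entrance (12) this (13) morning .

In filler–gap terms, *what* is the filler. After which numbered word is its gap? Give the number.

In situ: The curator would put what near the entrance this morning.
The filler 'what' is interpreted as the direct object of 'put'. Wh-movement fronts it, leaving a gap right after 'put':
It was unclear what the curator would put ___ near the entrance this morning.
'put' is word 8.

8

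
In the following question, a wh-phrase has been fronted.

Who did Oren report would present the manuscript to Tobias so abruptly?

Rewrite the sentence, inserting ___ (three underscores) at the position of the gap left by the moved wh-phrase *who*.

Who did Oren report ___ would present the manuscript to Tobias so abruptly?

Underlying clause: Oren did report who would present the manuscript to Tobias so abruptly.
'who' is the subject of the clause embedded under 'report'. The gap is right after 'report'.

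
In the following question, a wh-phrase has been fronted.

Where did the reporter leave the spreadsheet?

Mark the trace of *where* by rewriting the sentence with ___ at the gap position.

Underlying clause: The reporter did leave the spreadsheet where.
'where' is the locative complement of 'leave'. The gap is right after 'spreadsheet'.

Where did the reporter leave the spreadsheet ___?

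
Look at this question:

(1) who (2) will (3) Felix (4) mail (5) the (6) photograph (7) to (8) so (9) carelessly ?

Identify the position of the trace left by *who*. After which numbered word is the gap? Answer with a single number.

7

Before movement: Felix will mail the photograph to who so carelessly.
'who' is the object of the preposition 'to' (recipient of 'mail'). It moves to the left edge, and the trace sits right after 'to':
Who will Felix mail the photograph to ___ so carelessly?
'to' is word 7.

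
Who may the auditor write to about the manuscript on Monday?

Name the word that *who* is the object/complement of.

Before movement: The auditor may write to who about the manuscript on Monday.
'who' functions as the object of the preposition 'to'. Fronting leaves a gap immediately after 'to':
Who may the auditor write to ___ about the manuscript on Monday?

to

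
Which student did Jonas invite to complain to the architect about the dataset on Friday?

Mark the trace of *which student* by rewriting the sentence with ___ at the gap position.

Before movement: Jonas did invite which student to complain to the architect about the dataset on Friday.
The filler 'which student' is interpreted as the direct object of 'invite'. The gap is right after 'invite'.

Which student did Jonas invite ___ to complain to the architect about the dataset on Friday?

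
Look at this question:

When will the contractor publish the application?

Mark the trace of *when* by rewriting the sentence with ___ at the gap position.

In situ: The contractor will publish the application when.
'when' functions as the temporal adjunct. The gap is right after 'application'.

When will the contractor publish the application ___?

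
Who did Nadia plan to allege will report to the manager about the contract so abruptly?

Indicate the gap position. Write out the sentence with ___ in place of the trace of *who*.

Who did Nadia plan to allege ___ will report to the manager about the contract so abruptly?

Underlying clause: Nadia did plan to allege who will report to the manager about the contract so abruptly.
'who' functions as the subject of the clause embedded under 'allege'. The gap is right after 'allege'.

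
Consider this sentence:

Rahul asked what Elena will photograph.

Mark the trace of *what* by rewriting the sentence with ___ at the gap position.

Rahul asked what Elena will photograph ___.

Before movement: Elena will photograph what.
'what' functions as the direct object of 'photograph'. The gap is right after 'photograph'.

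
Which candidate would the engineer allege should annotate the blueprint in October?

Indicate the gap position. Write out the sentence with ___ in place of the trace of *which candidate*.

Before movement: The engineer would allege which candidate should annotate the blueprint in October.
The filler 'which candidate' is interpreted as the subject of the clause embedded under 'allege'. The gap is right after 'allege'.

Which candidate would the engineer allege ___ should annotate the blueprint in October?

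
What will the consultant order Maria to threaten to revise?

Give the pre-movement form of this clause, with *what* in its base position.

The filler 'what' is interpreted as the direct object of 'revise'. It moves to the left edge, and the trace sits right after 'revise':
What will the consultant order Maria to threaten to revise ___?

The consultant will order Maria to threaten to revise what.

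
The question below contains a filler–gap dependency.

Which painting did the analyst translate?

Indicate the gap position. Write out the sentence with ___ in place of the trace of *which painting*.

Pre-movement form: The analyst did translate which painting.
'which painting' is the direct object of 'translate'. The gap is right after 'translate'.

Which painting did the analyst translate ___?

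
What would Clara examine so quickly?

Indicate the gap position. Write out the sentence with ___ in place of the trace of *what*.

Before movement: Clara would examine what so quickly.
'what' functions as the direct object of 'examine'. The gap is right after 'examine'.

What would Clara examine ___ so quickly?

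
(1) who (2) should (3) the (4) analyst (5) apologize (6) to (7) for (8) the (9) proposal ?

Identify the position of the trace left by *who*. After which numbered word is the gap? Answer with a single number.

In situ: The analyst should apologize to who for the proposal.
The filler 'who' is interpreted as the object of the preposition 'to'. It moves to the left edge, and the trace sits right after 'to':
Who should the analyst apologize to ___ for the proposal?
'to' is word 6.

6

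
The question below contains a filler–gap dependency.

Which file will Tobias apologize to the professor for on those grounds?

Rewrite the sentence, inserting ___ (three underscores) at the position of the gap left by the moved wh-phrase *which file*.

Which file will Tobias apologize to the professor for ___ on those grounds?

Underlying clause: Tobias will apologize to the professor for which file on those grounds.
'which file' is the object of the preposition 'for'. The gap is right after 'for'.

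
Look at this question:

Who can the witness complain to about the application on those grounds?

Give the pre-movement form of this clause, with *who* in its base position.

The witness can complain to who about the application on those grounds.

'who' is the object of the preposition 'to'. Wh-movement fronts it, leaving a gap right after 'to':
Who can the witness complain to ___ about the application on those grounds?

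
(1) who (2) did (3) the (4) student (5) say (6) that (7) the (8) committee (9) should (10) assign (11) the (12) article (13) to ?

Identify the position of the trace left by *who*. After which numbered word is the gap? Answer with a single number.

13

In situ: The student did say that the committee should assign the article to who.
'who' is the object of the preposition 'to' (recipient of 'assign'). Fronting leaves a gap immediately after 'to':
Who did the student say that the committee should assign the article to ___?
'to' is word 13.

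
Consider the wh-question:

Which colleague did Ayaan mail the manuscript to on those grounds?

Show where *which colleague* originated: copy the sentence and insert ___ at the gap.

In situ: Ayaan did mail the manuscript to which colleague on those grounds.
'which colleague' is the object of the preposition 'to' (recipient of 'mail'). The gap is right after 'to'.

Which colleague did Ayaan mail the manuscript to ___ on those grounds?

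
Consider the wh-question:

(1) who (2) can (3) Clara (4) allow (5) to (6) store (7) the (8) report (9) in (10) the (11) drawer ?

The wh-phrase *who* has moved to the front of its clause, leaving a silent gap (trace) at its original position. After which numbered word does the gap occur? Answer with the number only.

Underlying clause: Clara can allow who to store the report in the drawer.
'who' functions as the direct object of 'allow'. Fronting leaves a gap immediately after 'allow':
Who can Clara allow ___ to store the report in the drawer?
'allow' is word 4.

4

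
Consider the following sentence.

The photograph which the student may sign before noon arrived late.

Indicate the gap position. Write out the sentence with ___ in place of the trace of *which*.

The photograph which the student may sign ___ before noon arrived late.

'which' is the direct object of 'sign'. The gap is right after 'sign'.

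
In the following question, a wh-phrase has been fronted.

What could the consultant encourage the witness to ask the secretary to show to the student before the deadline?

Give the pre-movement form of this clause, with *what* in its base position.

'what' functions as the direct object of 'show'. Fronting leaves a gap immediately after 'show':
What could the consultant encourage the witness to ask the secretary to show ___ to the student before the deadline?

The consultant could encourage the witness to ask the secretary to show what to the student before the deadline.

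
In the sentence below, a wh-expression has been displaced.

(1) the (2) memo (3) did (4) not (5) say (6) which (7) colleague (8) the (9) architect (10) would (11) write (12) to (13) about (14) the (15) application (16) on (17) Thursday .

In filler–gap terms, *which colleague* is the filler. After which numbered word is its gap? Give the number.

12

In situ: The architect would write to which colleague about the application on Thursday.
'which colleague' functions as the object of the preposition 'to'. It moves to the left edge, and the trace sits right after 'to':
The memo did not say which colleague the architect would write to ___ about the application on Thursday.
'to' is word 12.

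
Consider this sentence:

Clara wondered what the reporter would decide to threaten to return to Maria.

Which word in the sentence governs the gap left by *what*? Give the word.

Underlying clause: The reporter would decide to threaten to return what to Maria.
The filler 'what' is interpreted as the direct object of 'return'. Wh-movement fronts it, leaving a gap right after 'return':
Clara wondered what the reporter would decide to threaten to return ___ to Maria.

return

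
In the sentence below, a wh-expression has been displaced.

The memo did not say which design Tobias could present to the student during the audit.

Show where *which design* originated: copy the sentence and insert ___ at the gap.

The memo did not say which design Tobias could present ___ to the student during the audit.

Pre-movement form: Tobias could present which design to the student during the audit.
The filler 'which design' is interpreted as the direct object of 'present'. The gap is right after 'present'.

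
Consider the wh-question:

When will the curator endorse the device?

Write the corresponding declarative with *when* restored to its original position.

The curator will endorse the device when.

The filler 'when' is interpreted as the temporal adjunct. It moves to the left edge, and the trace sits right after 'device':
When will the curator endorse the device ___?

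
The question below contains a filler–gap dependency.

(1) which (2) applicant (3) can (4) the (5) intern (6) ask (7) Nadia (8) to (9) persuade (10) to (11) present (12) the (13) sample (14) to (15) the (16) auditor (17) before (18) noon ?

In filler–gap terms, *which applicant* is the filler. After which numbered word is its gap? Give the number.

Before movement: The intern can ask Nadia to persuade which applicant to present the sample to the auditor before noon.
The filler 'which applicant' is interpreted as the direct object of 'persuade'. Fronting leaves a gap immediately after 'persuade':
Which applicant can the intern ask Nadia to persuade ___ to present the sample to the auditor before noon?
'persuade' is word 9.

9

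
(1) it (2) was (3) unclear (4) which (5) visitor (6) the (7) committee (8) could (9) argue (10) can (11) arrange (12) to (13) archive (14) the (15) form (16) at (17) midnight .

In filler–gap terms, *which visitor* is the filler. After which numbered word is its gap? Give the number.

Underlying clause: The committee could argue which visitor can arrange to archive the form at midnight.
'which visitor' functions as the subject of the clause embedded under 'argue'. Wh-movement fronts it, leaving a gap right after 'argue':
It was unclear which visitor the committee could argue ___ can arrange to archive the form at midnight.
'argue' is word 9.

9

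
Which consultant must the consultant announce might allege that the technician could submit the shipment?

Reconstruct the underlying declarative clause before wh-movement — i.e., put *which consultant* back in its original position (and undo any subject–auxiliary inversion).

The filler 'which consultant' is interpreted as the subject of the clause embedded under 'announce'. Fronting leaves a gap immediately after 'announce':
Which consultant must the consultant announce ___ might allege that the technician could submit the shipment?

The consultant must announce which consultant might allege that the technician could submit the shipment.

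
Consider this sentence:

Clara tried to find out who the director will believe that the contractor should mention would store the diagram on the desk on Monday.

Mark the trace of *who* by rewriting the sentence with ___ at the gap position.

Clara tried to find out who the director will believe that the contractor should mention ___ would store the diagram on the desk on Monday.

In situ: The director will believe that the contractor should mention who would store the diagram on the desk on Monday.
'who' functions as the subject of the clause embedded under 'mention'. The gap is right after 'mention'.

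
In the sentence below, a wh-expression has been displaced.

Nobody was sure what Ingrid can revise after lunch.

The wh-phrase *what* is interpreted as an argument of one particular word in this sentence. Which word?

Pre-movement form: Ingrid can revise what after lunch.
'what' functions as the direct object of 'revise'. Fronting leaves a gap immediately after 'revise':
Nobody was sure what Ingrid can revise ___ after lunch.

revise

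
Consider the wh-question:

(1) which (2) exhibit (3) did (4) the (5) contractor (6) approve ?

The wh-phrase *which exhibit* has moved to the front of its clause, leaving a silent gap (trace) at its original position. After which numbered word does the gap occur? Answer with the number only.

Underlying clause: The contractor did approve which exhibit.
The filler 'which exhibit' is interpreted as the direct object of 'approve'. It moves to the left edge, and the trace sits right after 'approve':
Which exhibit did the contractor approve ___?
'approve' is word 6.

6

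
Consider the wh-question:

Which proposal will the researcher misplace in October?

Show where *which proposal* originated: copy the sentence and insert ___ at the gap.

Pre-movement form: The researcher will misplace which proposal in October.
'which proposal' is the direct object of 'misplace'. The gap is right after 'misplace'.

Which proposal will the researcher misplace ___ in October?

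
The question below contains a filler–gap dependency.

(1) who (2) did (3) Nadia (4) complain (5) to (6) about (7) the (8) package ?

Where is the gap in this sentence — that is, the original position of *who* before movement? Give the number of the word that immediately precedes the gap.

5

Pre-movement form: Nadia did complain to who about the package.
The filler 'who' is interpreted as the object of the preposition 'to'. Fronting leaves a gap immediately after 'to':
Who did Nadia complain to ___ about the package?
'to' is word 5.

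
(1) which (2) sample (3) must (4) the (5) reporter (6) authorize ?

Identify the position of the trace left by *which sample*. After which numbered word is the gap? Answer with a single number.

6

Underlying clause: The reporter must authorize which sample.
The filler 'which sample' is interpreted as the direct object of 'authorize'. Fronting leaves a gap immediately after 'authorize':
Which sample must the reporter authorize ___?
'authorize' is word 6.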